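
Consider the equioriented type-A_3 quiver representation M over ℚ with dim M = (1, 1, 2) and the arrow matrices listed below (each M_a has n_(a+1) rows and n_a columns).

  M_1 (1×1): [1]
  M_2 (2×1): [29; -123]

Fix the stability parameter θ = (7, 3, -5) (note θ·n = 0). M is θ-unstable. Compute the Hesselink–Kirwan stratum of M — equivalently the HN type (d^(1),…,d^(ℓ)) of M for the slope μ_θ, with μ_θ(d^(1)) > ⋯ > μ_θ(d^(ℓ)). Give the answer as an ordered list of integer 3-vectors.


Barcode: M ≅ I[1,3], I[3,3]. HN layers by μ_θ (2 steps, strictly decreasing):
  μ^(1)=5/3; μ^(2)=-5

((1, 1, 1); (0, 0, 1))


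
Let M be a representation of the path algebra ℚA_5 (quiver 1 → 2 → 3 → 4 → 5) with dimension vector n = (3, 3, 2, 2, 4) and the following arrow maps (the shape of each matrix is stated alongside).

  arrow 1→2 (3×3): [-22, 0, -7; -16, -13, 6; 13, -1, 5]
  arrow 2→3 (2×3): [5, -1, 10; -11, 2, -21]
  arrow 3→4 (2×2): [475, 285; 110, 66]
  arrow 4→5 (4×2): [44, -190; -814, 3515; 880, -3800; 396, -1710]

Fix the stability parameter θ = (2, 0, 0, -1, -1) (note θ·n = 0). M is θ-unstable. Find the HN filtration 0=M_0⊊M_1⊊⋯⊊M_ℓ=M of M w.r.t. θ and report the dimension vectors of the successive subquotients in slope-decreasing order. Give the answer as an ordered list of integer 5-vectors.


Via rank(M_{q-1}∘⋯∘M_p): M ≅ I[1,2], I[1,3], I[1,4], I[4,5], I[5,5]^3.
μ_θ-semistable layers: μ^(1)=1; μ^(2)=2/3; μ^(3)=1/4; μ^(4)=-1

((1, 1, 0, 0, 0); (1, 1, 1, 0, 0); (1, 1, 1, 1, 0); (0, 0, 0, 1, 4))


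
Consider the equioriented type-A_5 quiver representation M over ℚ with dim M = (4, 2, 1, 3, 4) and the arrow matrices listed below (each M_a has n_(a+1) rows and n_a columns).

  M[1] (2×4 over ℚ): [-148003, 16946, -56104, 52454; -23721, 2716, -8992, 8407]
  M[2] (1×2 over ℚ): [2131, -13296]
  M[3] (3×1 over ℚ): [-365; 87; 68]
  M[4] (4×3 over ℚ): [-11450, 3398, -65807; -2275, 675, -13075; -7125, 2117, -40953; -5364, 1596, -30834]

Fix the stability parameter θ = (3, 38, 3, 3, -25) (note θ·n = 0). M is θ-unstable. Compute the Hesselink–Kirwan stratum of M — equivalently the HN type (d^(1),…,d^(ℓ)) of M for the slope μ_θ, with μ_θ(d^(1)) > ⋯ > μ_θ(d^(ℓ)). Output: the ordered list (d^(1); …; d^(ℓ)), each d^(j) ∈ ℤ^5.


Via rank(M_{q-1}∘⋯∘M_p): M ≅ I[1,1]^2, I[1,2], I[1,4], I[4,5]^2, I[5,5]^2.
μ_θ-semistable layers: μ^(1)=38; μ^(2)=44/3; μ^(3)=3; μ^(4)=-11; μ^(5)=-25

((0, 1, 0, 0, 0); (0, 1, 1, 1, 0); (4, 0, 0, 0, 0); (0, 0, 0, 2, 2); (0, 0, 0, 0, 2))


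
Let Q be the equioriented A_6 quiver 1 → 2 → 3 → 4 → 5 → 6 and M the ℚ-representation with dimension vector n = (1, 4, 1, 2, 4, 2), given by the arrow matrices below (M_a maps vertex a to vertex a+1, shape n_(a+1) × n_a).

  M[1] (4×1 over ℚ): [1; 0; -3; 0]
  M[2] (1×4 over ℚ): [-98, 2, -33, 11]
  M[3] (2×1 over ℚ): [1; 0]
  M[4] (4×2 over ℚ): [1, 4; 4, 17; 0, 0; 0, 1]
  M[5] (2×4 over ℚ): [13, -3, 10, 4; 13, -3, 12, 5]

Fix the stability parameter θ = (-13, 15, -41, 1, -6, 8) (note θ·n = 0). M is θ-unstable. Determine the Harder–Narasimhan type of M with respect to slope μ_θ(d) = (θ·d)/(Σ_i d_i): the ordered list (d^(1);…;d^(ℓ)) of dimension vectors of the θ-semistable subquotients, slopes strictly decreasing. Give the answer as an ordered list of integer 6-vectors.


Interval decomposition of M: I[1,6], I[2,2]^3, I[4,6], I[5,5]^2.
HN type (ℓ=5): μ^(1)=15; μ^(2)=8; μ^(3)=-5/2; μ^(4)=-6; μ^(5)=-13

((0, 3, 0, 0, 0, 0); (0, 0, 0, 0, 0, 2); (0, 0, 0, 2, 2, 0); (0, 0, 0, 0, 2, 0); (1, 1, 1, 0, 0, 0))


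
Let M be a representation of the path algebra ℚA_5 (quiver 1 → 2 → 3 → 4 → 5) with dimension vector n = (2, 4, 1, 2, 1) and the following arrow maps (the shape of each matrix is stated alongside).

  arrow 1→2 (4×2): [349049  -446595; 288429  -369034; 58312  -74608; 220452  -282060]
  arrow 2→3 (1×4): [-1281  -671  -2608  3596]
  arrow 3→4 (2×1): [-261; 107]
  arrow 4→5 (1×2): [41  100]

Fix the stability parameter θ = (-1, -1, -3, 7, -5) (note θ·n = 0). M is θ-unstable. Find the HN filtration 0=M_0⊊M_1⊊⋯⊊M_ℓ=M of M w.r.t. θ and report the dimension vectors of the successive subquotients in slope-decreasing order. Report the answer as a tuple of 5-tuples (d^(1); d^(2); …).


Interval decomposition of M: I[1,2], I[1,5], I[2,2]^2, I[4,4].
HN type (ℓ=4): μ^(1)=7; μ^(2)=1; μ^(3)=-1; μ^(4)=-5/3

((0, 0, 0, 1, 0); (0, 0, 0, 1, 1); (1, 3, 0, 0, 0); (1, 1, 1, 0, 0))


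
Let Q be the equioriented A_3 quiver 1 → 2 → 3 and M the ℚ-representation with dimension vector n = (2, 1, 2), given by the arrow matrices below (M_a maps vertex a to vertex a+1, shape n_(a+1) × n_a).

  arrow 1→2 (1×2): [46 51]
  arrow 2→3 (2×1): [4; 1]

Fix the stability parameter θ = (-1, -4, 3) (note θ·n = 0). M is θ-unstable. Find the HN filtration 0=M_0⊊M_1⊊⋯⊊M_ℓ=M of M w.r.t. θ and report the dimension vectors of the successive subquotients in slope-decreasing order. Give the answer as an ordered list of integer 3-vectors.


Interval decomposition of M: I[1,1], I[1,3], I[3,3].
HN type (ℓ=3): μ^(1)=3; μ^(2)=-1; μ^(3)=-5/2

((0, 0, 2); (1, 0, 0); (1, 1, 0))


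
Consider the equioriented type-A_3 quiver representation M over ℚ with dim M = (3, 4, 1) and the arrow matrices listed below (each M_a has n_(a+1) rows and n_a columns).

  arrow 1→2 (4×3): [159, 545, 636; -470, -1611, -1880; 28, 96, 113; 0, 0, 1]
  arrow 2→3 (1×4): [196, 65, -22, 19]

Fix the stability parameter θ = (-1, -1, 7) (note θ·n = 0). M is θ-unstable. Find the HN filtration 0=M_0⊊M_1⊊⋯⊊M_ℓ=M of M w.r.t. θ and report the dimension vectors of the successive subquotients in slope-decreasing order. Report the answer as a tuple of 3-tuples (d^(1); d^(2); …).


Interval decomposition of M: I[1,2]^2, I[1,3], I[2,2].
HN type (ℓ=2): μ^(1)=7; μ^(2)=-1

((0, 0, 1); (3, 4, 0))


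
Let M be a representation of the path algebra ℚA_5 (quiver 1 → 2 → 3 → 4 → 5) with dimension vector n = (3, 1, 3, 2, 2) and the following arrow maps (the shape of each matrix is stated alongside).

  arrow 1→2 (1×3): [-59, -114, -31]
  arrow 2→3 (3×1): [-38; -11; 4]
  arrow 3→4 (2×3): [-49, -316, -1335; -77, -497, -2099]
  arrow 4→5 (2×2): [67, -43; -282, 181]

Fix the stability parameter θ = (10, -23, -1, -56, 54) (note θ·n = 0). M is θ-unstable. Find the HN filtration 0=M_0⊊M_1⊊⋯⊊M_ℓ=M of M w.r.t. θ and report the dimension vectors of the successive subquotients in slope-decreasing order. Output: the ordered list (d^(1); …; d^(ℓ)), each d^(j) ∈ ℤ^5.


Via rank(M_{q-1}∘⋯∘M_p): M ≅ I[1,1]^2, I[1,5], I[3,3], I[3,5].
μ_θ-semistable layers: μ^(1)=54; μ^(2)=10; μ^(3)=-1; μ^(4)=-35/2; μ^(5)=-57/2

((0, 0, 0, 0, 2); (2, 0, 0, 0, 0); (0, 0, 1, 0, 0); (1, 1, 1, 1, 0); (0, 0, 1, 1, 0))


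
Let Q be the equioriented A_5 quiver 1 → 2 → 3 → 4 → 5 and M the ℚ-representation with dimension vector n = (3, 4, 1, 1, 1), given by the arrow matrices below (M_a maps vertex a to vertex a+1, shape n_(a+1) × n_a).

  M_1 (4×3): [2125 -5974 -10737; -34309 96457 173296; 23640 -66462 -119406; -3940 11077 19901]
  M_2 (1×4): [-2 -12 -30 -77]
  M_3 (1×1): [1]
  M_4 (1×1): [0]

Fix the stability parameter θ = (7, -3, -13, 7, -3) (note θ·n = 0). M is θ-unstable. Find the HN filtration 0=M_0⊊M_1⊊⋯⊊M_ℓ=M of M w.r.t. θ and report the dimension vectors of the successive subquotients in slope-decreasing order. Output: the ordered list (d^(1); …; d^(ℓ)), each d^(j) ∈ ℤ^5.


Barcode: M ≅ I[1,1], I[1,2], I[1,4], I[2,2]^2, I[5,5]. HN layers by μ_θ (3 steps, strictly decreasing):
  μ^(1)=7; μ^(2)=2; μ^(3)=-3

((1, 0, 0, 1, 0); (1, 1, 0, 0, 0); (1, 3, 1, 0, 1))


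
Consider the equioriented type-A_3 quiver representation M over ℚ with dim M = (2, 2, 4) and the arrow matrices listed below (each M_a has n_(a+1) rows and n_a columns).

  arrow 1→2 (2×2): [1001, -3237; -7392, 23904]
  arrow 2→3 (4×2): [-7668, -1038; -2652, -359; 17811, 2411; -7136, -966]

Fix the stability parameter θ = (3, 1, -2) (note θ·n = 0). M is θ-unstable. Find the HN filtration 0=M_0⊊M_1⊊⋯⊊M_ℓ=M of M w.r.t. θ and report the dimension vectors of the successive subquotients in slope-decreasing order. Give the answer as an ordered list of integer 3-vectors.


Barcode: M ≅ I[1,1], I[1,3], I[2,3], I[3,3]^2. HN layers by μ_θ (4 steps, strictly decreasing):
  μ^(1)=3; μ^(2)=2/3; μ^(3)=-1/2; μ^(4)=-2

((1, 0, 0); (1, 1, 1); (0, 1, 1); (0, 0, 2))


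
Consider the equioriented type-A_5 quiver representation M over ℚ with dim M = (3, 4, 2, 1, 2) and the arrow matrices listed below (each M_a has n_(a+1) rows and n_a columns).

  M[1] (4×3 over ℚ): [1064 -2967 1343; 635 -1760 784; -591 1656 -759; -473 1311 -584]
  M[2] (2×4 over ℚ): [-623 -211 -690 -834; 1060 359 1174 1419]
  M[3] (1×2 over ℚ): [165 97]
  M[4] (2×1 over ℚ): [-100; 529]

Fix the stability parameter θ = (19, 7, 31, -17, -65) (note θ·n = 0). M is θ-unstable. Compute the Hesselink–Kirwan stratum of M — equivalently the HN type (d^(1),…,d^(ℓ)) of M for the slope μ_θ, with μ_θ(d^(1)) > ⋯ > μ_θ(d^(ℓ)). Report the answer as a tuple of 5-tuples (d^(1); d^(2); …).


Barcode: M ≅ I[1,2], I[1,3], I[1,5], I[2,2], I[5,5]. HN layers by μ_θ (5 steps, strictly decreasing):
  μ^(1)=31; μ^(2)=13; μ^(3)=7; μ^(4)=-5; μ^(5)=-65

((0, 0, 1, 0, 0); (2, 2, 0, 0, 0); (0, 1, 0, 0, 0); (1, 1, 1, 1, 1); (0, 0, 0, 0, 1))


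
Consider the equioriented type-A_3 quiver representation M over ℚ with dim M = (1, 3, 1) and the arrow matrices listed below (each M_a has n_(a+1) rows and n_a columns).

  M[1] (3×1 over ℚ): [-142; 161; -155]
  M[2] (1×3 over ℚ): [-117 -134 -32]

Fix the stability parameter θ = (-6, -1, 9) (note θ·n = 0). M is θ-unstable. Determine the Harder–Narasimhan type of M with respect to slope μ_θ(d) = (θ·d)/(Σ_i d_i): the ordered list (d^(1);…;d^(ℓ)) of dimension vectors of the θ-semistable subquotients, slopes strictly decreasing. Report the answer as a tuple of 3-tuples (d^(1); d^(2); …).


Interval decomposition of M: I[1,2], I[2,2], I[2,3].
HN type (ℓ=3): μ^(1)=9; μ^(2)=-1; μ^(3)=-6

((0, 0, 1); (0, 3, 0); (1, 0, 0))


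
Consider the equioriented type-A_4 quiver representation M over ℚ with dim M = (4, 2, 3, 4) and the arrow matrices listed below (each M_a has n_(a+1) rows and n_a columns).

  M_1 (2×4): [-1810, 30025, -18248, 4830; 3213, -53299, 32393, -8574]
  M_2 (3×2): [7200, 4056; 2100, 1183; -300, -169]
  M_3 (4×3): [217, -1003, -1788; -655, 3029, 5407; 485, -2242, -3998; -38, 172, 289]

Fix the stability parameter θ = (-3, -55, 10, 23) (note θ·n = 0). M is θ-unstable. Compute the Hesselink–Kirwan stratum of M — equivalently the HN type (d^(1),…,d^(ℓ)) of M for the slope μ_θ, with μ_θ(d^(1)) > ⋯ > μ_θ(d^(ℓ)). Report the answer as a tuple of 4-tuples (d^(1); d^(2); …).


Via rank(M_{q-1}∘⋯∘M_p): M ≅ I[1,1]^2, I[1,2], I[1,4], I[3,4]^2, I[4,4].
μ_θ-semistable layers: μ^(1)=23; μ^(2)=10; μ^(3)=-3; μ^(4)=-29

((0, 0, 0, 4); (0, 0, 3, 0); (2, 0, 0, 0); (2, 2, 0, 0))


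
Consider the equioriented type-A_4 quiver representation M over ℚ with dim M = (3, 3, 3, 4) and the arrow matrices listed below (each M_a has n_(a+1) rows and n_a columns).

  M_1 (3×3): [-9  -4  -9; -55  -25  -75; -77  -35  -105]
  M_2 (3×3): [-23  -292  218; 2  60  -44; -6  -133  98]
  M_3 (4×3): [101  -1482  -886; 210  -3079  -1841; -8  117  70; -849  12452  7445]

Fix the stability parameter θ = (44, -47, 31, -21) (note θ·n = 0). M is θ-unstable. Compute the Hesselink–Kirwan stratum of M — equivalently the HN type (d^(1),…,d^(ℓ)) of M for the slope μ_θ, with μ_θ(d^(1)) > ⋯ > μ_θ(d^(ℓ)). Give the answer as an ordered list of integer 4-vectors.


Interval decomposition of M: I[1,1], I[1,4]^2, I[2,4], I[4,4].
HN type (ℓ=5): μ^(1)=44; μ^(2)=5; μ^(3)=-3/2; μ^(4)=-21; μ^(5)=-47

((1, 0, 0, 0); (0, 0, 3, 3); (2, 2, 0, 0); (0, 0, 0, 1); (0, 1, 0, 0))


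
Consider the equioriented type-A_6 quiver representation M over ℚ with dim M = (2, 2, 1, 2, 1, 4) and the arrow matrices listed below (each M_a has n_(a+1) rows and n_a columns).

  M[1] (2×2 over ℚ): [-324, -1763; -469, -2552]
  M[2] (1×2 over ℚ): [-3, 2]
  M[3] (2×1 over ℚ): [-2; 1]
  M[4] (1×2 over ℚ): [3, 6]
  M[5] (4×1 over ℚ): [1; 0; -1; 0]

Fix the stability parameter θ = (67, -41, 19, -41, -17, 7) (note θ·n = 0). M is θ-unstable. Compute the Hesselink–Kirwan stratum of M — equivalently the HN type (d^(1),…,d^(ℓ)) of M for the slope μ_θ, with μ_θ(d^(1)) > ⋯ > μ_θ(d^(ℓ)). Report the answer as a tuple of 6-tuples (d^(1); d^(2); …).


Interval decomposition of M: I[1,2], I[1,4], I[4,6], I[6,6]^3.
HN type (ℓ=5): μ^(1)=13; μ^(2)=7; μ^(3)=1; μ^(4)=-17; μ^(5)=-41

((1, 1, 0, 0, 0, 0); (0, 0, 0, 0, 0, 4); (1, 1, 1, 1, 0, 0); (0, 0, 0, 0, 1, 0); (0, 0, 0, 1, 0, 0))


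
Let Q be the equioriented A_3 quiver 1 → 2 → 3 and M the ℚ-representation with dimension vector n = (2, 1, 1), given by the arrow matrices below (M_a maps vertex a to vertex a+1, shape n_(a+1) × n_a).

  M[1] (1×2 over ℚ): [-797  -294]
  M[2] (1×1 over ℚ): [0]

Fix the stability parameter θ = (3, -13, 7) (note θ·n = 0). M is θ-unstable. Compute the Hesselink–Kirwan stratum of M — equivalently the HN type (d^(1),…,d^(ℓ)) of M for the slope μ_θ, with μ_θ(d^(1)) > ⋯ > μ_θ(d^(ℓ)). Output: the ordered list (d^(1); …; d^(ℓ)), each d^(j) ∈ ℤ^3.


Barcode: M ≅ I[1,1], I[1,2], I[3,3]. HN layers by μ_θ (3 steps, strictly decreasing):
  μ^(1)=7; μ^(2)=3; μ^(3)=-5

((0, 0, 1); (1, 0, 0); (1, 1, 0))


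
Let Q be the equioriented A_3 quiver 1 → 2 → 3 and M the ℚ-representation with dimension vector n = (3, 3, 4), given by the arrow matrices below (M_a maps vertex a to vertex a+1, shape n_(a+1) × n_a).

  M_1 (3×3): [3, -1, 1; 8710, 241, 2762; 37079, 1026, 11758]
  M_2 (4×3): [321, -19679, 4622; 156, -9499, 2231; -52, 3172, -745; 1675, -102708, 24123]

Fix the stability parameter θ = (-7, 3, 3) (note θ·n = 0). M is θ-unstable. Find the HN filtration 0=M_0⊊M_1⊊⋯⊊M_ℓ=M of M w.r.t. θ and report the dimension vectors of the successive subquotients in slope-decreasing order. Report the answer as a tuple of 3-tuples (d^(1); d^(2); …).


Barcode: M ≅ I[1,3]^3, I[3,3]. HN layers by μ_θ (2 steps, strictly decreasing):
  μ^(1)=3; μ^(2)=-7

((0, 3, 4); (3, 0, 0))


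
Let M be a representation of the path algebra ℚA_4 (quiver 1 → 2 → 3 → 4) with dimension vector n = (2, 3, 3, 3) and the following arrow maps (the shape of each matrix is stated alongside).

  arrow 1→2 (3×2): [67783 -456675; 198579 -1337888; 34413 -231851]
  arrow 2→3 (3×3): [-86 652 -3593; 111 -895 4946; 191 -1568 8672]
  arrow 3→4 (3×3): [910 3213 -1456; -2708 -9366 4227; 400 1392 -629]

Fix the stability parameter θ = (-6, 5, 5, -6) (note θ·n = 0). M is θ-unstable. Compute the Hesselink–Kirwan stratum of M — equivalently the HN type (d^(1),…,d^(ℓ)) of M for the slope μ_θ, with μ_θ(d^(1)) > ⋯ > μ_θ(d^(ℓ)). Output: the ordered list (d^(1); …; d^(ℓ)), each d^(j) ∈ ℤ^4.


Interval decomposition of M: I[1,4]^2, I[2,3], I[4,4].
HN type (ℓ=3): μ^(1)=5; μ^(2)=4/3; μ^(3)=-6

((0, 1, 1, 0); (0, 2, 2, 2); (2, 0, 0, 1))


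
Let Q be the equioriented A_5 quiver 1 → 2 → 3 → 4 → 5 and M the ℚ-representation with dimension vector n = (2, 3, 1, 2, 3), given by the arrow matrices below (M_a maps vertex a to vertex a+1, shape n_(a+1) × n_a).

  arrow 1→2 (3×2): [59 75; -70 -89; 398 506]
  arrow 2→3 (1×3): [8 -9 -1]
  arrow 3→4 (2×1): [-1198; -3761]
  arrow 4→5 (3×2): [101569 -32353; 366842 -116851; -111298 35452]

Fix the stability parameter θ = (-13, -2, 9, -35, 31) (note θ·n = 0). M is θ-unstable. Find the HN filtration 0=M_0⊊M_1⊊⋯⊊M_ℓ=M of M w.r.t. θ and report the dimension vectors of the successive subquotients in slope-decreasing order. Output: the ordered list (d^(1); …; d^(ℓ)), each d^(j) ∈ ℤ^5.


Via rank(M_{q-1}∘⋯∘M_p): M ≅ I[1,2], I[1,5], I[2,2], I[4,5], I[5,5].
μ_θ-semistable layers: μ^(1)=31; μ^(2)=-2; μ^(3)=-28/3; μ^(4)=-13; μ^(5)=-35

((0, 0, 0, 0, 3); (0, 2, 0, 0, 0); (0, 1, 1, 1, 0); (2, 0, 0, 0, 0); (0, 0, 0, 1, 0))


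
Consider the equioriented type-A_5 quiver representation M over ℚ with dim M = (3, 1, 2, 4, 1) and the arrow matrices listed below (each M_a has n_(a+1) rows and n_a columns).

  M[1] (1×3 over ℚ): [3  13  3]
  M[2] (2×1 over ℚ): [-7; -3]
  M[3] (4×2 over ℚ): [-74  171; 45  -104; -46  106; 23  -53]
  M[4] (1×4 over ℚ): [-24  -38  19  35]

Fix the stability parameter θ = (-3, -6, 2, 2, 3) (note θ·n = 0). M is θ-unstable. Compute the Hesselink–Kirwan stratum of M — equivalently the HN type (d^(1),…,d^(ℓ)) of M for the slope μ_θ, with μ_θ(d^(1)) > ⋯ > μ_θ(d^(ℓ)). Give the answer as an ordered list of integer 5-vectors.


Interval decomposition of M: I[1,1]^2, I[1,4], I[3,5], I[4,4]^2.
HN type (ℓ=4): μ^(1)=3; μ^(2)=2; μ^(3)=-3; μ^(4)=-9/2

((0, 0, 0, 0, 1); (0, 0, 2, 4, 0); (2, 0, 0, 0, 0); (1, 1, 0, 0, 0))


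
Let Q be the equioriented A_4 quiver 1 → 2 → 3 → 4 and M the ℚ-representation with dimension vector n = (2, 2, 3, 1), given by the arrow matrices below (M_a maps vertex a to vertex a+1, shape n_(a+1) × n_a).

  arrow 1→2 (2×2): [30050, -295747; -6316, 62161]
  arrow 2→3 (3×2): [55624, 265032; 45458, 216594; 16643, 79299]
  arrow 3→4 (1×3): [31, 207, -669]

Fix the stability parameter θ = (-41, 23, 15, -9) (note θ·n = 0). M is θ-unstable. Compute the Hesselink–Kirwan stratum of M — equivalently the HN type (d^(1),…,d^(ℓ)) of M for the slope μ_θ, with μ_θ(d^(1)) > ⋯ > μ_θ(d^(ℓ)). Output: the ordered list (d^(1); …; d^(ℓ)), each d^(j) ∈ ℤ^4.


Interval decomposition of M: I[1,2], I[1,4], I[3,3]^2.
HN type (ℓ=4): μ^(1)=23; μ^(2)=15; μ^(3)=29/3; μ^(4)=-41

((0, 1, 0, 0); (0, 0, 2, 0); (0, 1, 1, 1); (2, 0, 0, 0))


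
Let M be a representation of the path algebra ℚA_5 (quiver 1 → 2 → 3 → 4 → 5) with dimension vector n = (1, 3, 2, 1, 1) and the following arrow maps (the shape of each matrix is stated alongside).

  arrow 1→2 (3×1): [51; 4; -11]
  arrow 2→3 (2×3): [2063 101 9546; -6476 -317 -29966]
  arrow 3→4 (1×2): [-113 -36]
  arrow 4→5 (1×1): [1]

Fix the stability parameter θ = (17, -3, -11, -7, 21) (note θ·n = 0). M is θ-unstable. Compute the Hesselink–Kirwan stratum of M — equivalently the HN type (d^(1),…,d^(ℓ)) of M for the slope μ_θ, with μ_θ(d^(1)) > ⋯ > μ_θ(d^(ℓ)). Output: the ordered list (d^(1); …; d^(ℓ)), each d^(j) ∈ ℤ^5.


Interval decomposition of M: I[1,5], I[2,2], I[2,3].
HN type (ℓ=4): μ^(1)=21; μ^(2)=-1; μ^(3)=-3; μ^(4)=-7

((0, 0, 0, 0, 1); (1, 1, 1, 1, 0); (0, 1, 0, 0, 0); (0, 1, 1, 0, 0))


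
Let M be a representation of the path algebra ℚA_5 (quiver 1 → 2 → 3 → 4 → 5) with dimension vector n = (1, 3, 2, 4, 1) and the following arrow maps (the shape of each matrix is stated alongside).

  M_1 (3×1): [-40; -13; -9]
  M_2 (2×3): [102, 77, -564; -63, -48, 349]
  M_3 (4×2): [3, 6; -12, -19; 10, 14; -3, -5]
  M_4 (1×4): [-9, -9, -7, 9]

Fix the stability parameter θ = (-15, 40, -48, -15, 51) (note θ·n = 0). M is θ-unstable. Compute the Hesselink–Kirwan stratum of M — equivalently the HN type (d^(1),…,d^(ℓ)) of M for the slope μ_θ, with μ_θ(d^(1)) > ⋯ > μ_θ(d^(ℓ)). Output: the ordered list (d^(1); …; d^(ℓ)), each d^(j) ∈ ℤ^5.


Via rank(M_{q-1}∘⋯∘M_p): M ≅ I[1,5], I[2,2], I[2,4], I[4,4]^2.
μ_θ-semistable layers: μ^(1)=51; μ^(2)=40; μ^(3)=-23/3; μ^(4)=-15

((0, 0, 0, 0, 1); (0, 1, 0, 0, 0); (0, 2, 2, 2, 0); (1, 0, 0, 2, 0))


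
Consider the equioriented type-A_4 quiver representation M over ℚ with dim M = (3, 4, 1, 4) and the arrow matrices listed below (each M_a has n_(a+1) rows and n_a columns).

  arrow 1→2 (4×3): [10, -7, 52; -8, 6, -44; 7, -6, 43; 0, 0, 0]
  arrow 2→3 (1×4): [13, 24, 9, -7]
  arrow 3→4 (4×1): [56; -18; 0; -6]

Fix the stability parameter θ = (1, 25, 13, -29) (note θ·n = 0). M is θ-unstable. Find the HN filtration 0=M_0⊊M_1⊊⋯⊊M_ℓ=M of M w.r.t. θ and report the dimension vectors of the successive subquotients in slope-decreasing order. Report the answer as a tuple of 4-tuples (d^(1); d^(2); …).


Barcode: M ≅ I[1,1], I[1,2], I[1,4], I[2,2]^2, I[4,4]^3. HN layers by μ_θ (4 steps, strictly decreasing):
  μ^(1)=25; μ^(2)=3; μ^(3)=1; μ^(4)=-29

((0, 3, 0, 0); (0, 1, 1, 1); (3, 0, 0, 0); (0, 0, 0, 3))


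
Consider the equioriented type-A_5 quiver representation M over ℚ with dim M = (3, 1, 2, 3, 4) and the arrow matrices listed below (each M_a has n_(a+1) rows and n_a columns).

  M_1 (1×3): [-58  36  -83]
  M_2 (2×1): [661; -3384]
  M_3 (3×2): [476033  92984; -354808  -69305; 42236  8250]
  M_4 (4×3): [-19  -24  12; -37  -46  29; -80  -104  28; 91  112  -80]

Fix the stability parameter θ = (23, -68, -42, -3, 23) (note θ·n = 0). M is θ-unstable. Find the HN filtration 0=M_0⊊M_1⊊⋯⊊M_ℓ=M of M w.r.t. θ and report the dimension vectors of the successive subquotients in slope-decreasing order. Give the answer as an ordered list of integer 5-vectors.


Interval decomposition of M: I[1,1]^2, I[1,5], I[3,4], I[4,5], I[5,5]^2.
HN type (ℓ=4): μ^(1)=23; μ^(2)=-3; μ^(3)=-29; μ^(4)=-42

((2, 0, 0, 0, 4); (0, 0, 0, 3, 0); (1, 1, 1, 0, 0); (0, 0, 1, 0, 0))


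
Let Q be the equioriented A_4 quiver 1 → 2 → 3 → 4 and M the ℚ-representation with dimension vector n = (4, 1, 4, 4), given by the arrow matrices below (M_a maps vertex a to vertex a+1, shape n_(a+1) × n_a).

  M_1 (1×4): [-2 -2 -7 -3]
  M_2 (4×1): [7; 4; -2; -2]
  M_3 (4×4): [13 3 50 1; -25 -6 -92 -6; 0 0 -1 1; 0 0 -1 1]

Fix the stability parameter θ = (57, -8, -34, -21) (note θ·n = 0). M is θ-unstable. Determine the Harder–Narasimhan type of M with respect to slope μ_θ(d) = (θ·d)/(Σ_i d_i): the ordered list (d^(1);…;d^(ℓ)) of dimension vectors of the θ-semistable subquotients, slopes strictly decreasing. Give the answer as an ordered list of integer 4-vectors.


Interval decomposition of M: I[1,1]^3, I[1,4], I[3,3], I[3,4]^2, I[4,4].
HN type (ℓ=4): μ^(1)=57; μ^(2)=-3/2; μ^(3)=-21; μ^(4)=-34

((3, 0, 0, 0); (1, 1, 1, 1); (0, 0, 0, 3); (0, 0, 3, 0))


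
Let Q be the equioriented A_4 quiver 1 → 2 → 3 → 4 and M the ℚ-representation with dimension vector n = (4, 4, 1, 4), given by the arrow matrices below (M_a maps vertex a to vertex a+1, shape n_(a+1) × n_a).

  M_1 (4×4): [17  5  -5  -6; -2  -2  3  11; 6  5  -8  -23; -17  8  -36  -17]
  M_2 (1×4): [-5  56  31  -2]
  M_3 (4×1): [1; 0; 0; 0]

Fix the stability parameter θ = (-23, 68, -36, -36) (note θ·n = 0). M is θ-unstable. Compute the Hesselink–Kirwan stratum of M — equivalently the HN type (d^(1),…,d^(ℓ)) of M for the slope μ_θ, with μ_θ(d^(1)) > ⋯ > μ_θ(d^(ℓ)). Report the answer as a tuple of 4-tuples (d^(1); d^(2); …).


Barcode: M ≅ I[1,2]^3, I[1,4], I[4,4]^3. HN layers by μ_θ (4 steps, strictly decreasing):
  μ^(1)=68; μ^(2)=-4/3; μ^(3)=-23; μ^(4)=-36

((0, 3, 0, 0); (0, 1, 1, 1); (4, 0, 0, 0); (0, 0, 0, 3))


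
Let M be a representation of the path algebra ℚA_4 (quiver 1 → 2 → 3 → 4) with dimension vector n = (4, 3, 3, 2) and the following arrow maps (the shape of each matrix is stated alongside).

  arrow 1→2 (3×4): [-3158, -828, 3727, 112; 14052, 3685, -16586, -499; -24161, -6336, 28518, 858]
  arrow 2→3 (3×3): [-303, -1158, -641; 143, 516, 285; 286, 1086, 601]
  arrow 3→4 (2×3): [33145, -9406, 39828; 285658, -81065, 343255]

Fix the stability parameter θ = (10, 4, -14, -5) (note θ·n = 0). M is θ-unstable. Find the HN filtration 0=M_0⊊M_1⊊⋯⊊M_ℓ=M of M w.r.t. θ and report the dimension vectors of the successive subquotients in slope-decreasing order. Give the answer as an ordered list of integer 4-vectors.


Interval decomposition of M: I[1,1], I[1,3], I[1,4]^2.
HN type (ℓ=3): μ^(1)=10; μ^(2)=0; μ^(3)=-5/4

((1, 0, 0, 0); (1, 1, 1, 0); (2, 2, 2, 2))


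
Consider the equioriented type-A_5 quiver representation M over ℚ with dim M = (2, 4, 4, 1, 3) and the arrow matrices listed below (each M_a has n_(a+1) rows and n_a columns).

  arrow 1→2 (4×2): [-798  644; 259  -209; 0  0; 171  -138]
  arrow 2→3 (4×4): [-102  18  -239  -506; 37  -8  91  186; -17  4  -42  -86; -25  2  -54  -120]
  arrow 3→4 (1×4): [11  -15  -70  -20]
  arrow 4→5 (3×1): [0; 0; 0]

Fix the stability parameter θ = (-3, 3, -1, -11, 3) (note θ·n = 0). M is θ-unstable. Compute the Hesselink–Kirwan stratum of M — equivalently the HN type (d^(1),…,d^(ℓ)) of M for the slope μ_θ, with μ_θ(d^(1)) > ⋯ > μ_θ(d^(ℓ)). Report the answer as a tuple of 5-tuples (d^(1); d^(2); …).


Barcode: M ≅ I[1,2], I[1,4], I[2,3]^2, I[3,3], I[5,5]^3. HN layers by μ_θ (4 steps, strictly decreasing):
  μ^(1)=3; μ^(2)=1; μ^(3)=-1; μ^(4)=-3

((0, 1, 0, 0, 3); (0, 2, 2, 0, 0); (0, 0, 1, 0, 0); (2, 1, 1, 1, 0))


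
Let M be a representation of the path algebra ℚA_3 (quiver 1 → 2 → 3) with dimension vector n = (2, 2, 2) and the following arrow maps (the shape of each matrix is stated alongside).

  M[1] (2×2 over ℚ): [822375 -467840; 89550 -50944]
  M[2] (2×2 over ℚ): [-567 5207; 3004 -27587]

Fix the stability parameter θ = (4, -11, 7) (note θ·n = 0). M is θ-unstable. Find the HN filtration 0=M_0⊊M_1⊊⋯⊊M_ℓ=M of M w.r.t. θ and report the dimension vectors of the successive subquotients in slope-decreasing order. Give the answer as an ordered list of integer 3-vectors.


Barcode: M ≅ I[1,1], I[1,3], I[2,3]. HN layers by μ_θ (4 steps, strictly decreasing):
  μ^(1)=7; μ^(2)=4; μ^(3)=-7/2; μ^(4)=-11

((0, 0, 2); (1, 0, 0); (1, 1, 0); (0, 1, 0))


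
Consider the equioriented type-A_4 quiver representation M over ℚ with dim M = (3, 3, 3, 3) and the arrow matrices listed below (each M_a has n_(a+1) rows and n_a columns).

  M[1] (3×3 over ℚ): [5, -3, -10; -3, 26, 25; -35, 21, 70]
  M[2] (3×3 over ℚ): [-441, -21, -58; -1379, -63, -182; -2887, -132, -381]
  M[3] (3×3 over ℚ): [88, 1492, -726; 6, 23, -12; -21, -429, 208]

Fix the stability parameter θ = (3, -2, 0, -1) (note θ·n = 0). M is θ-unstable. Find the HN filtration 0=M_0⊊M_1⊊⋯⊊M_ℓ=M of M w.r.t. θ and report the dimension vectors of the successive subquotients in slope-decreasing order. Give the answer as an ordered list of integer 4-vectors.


Via rank(M_{q-1}∘⋯∘M_p): M ≅ I[1,1], I[1,2], I[1,4], I[2,4], I[3,4].
μ_θ-semistable layers: μ^(1)=3; μ^(2)=1/2; μ^(3)=0; μ^(4)=-1/2; μ^(5)=-2

((1, 0, 0, 0); (1, 1, 0, 0); (1, 1, 1, 1); (0, 0, 2, 2); (0, 1, 0, 0))


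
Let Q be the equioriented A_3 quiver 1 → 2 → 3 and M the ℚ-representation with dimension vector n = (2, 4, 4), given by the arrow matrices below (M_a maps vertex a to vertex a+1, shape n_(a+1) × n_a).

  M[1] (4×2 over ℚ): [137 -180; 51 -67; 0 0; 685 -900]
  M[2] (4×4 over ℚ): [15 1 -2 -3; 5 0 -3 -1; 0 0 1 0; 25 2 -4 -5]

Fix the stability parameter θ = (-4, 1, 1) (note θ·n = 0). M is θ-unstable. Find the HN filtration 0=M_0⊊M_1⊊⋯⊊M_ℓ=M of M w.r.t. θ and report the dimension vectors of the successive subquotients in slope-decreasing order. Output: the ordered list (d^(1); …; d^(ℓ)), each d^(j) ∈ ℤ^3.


Via rank(M_{q-1}∘⋯∘M_p): M ≅ I[1,2], I[1,3], I[2,3]^2, I[3,3].
μ_θ-semistable layers: μ^(1)=1; μ^(2)=-4

((0, 4, 4); (2, 0, 0))


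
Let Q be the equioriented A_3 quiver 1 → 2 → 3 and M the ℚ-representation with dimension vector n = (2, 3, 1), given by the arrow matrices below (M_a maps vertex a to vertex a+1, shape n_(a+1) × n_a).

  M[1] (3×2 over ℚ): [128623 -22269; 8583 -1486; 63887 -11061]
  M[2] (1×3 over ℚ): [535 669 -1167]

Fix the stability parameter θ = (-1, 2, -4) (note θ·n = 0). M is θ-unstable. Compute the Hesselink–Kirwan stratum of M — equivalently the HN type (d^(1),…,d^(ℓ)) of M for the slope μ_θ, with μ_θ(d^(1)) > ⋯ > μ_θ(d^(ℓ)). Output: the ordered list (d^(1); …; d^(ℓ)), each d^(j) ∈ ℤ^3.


Interval decomposition of M: I[1,2], I[1,3], I[2,2].
HN type (ℓ=2): μ^(1)=2; μ^(2)=-1

((0, 2, 0); (2, 1, 1))


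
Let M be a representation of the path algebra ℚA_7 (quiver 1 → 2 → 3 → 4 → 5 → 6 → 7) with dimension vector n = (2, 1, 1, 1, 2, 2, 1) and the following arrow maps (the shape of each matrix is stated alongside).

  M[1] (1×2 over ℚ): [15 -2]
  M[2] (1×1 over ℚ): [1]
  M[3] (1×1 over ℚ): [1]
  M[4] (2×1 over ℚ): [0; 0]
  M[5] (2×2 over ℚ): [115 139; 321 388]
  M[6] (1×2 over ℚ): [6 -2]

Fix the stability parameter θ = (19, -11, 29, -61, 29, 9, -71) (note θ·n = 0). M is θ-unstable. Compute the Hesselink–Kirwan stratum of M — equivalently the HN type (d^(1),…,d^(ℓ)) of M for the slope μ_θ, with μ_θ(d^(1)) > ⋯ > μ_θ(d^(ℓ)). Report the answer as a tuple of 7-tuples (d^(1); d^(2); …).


Interval decomposition of M: I[1,1], I[1,4], I[5,6], I[5,7].
HN type (ℓ=3): μ^(1)=19; μ^(2)=-6; μ^(3)=-11

((1, 0, 0, 0, 1, 1, 0); (1, 1, 1, 1, 0, 0, 0); (0, 0, 0, 0, 1, 1, 1))


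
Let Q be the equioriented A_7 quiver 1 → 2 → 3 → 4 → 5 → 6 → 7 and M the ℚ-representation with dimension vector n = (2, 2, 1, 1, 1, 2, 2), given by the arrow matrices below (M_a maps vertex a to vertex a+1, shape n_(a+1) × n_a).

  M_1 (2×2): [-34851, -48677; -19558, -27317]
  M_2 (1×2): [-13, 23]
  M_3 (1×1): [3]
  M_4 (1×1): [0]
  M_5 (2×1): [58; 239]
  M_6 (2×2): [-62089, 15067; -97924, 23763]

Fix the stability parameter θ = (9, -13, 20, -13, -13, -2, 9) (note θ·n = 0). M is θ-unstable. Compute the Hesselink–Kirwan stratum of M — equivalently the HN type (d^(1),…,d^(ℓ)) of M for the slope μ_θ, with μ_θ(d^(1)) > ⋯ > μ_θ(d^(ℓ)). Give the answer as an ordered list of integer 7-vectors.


Via rank(M_{q-1}∘⋯∘M_p): M ≅ I[1,2], I[1,4], I[5,7], I[6,7].
μ_θ-semistable layers: μ^(1)=9; μ^(2)=7/2; μ^(3)=-2; μ^(4)=-13

((0, 0, 0, 0, 0, 0, 2); (0, 0, 1, 1, 0, 0, 0); (2, 2, 0, 0, 0, 2, 0); (0, 0, 0, 0, 1, 0, 0))


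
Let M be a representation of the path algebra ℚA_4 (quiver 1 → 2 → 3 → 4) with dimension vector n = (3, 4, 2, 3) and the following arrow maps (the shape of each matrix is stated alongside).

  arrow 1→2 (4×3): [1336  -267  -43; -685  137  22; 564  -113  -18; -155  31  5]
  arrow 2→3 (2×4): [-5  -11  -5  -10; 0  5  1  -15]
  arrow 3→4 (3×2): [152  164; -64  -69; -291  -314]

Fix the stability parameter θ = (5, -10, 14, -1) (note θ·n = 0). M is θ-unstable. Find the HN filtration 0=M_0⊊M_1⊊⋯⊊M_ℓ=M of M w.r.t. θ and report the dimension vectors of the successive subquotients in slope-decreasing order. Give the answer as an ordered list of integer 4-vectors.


Interval decomposition of M: I[1,2], I[1,4]^2, I[2,2], I[4,4].
HN type (ℓ=4): μ^(1)=13/2; μ^(2)=-1; μ^(3)=-5/2; μ^(4)=-10

((0, 0, 2, 2); (0, 0, 0, 1); (3, 3, 0, 0); (0, 1, 0, 0))


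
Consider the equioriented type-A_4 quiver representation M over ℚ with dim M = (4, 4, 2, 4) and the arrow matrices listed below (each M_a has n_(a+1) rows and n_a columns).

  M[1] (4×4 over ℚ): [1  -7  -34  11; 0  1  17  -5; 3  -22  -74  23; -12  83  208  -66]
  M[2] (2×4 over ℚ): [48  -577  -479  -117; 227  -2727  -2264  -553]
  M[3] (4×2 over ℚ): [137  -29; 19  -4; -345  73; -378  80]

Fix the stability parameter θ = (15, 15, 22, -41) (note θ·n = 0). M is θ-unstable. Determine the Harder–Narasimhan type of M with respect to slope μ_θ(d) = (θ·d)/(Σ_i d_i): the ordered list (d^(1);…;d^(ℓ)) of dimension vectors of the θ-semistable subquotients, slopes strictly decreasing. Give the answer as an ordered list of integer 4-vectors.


Interval decomposition of M: I[1,1], I[1,2], I[1,4]^2, I[2,2], I[4,4]^2.
HN type (ℓ=3): μ^(1)=15; μ^(2)=11/4; μ^(3)=-41

((2, 2, 0, 0); (2, 2, 2, 2); (0, 0, 0, 2))


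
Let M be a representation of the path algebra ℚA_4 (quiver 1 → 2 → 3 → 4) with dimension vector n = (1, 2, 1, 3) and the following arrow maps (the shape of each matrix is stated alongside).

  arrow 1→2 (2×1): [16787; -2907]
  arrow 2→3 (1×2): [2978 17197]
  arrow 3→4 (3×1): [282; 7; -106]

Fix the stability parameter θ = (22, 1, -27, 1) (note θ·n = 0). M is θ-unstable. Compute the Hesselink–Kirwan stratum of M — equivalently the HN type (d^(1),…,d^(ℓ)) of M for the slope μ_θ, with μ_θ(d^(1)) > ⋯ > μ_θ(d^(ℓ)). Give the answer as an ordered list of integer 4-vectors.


Via rank(M_{q-1}∘⋯∘M_p): M ≅ I[1,4], I[2,2], I[4,4]^2.
μ_θ-semistable layers: μ^(1)=1; μ^(2)=-4/3

((0, 1, 0, 3); (1, 1, 1, 0))


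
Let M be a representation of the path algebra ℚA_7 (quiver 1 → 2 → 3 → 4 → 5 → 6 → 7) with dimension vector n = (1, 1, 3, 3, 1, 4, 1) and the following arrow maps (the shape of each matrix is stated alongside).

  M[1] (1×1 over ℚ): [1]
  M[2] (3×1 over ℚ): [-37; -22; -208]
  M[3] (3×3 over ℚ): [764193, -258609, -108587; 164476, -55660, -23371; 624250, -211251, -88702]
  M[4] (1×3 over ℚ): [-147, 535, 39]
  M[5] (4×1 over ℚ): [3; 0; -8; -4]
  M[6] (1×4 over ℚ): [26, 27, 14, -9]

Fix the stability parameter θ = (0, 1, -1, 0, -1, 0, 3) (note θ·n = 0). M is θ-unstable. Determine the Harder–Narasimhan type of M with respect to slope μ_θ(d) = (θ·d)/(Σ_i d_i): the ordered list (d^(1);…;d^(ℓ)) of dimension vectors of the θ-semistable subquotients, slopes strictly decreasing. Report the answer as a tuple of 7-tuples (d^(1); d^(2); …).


Interval decomposition of M: I[1,7], I[3,4]^2, I[6,6]^3.
HN type (ℓ=4): μ^(1)=3; μ^(2)=0; μ^(3)=-1/5; μ^(4)=-1

((0, 0, 0, 0, 0, 0, 1); (0, 0, 0, 2, 0, 4, 0); (1, 1, 1, 1, 1, 0, 0); (0, 0, 2, 0, 0, 0, 0))


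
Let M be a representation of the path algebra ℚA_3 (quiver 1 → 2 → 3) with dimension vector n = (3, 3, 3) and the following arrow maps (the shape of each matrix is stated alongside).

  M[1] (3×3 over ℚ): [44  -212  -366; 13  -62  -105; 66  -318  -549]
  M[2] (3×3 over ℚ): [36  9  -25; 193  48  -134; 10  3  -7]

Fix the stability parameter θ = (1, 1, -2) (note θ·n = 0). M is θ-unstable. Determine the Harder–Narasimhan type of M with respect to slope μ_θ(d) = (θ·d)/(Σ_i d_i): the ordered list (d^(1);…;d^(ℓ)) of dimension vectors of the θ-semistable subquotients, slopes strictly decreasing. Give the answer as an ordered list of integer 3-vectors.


Via rank(M_{q-1}∘⋯∘M_p): M ≅ I[1,1], I[1,2], I[1,3], I[2,3], I[3,3].
μ_θ-semistable layers: μ^(1)=1; μ^(2)=0; μ^(3)=-1/2; μ^(4)=-2

((2, 1, 0); (1, 1, 1); (0, 1, 1); (0, 0, 1))


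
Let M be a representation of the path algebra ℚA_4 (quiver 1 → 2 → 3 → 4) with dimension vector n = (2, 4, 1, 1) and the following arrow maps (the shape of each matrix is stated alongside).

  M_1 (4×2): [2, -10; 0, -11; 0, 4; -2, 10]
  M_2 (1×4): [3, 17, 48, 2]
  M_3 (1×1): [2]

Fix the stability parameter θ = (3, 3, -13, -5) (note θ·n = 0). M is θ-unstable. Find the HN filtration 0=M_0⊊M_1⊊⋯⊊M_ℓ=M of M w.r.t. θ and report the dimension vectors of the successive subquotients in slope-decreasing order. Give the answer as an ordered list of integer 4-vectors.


Interval decomposition of M: I[1,2], I[1,4], I[2,2]^2.
HN type (ℓ=2): μ^(1)=3; μ^(2)=-3

((1, 3, 0, 0); (1, 1, 1, 1))


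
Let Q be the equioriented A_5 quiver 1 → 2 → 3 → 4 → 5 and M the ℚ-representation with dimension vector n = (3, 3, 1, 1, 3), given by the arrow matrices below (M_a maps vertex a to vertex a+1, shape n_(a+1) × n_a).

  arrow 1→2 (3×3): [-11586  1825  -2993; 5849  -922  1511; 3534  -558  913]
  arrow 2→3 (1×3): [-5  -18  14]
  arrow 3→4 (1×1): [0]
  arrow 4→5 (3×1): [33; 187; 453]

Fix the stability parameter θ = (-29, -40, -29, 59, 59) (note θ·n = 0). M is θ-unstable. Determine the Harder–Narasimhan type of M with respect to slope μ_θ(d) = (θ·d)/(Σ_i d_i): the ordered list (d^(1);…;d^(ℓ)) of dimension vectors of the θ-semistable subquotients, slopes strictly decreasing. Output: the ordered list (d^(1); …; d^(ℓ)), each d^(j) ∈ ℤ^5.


Interval decomposition of M: I[1,2]^2, I[1,3], I[4,5], I[5,5]^2.
HN type (ℓ=3): μ^(1)=59; μ^(2)=-29; μ^(3)=-69/2

((0, 0, 0, 1, 3); (0, 0, 1, 0, 0); (3, 3, 0, 0, 0))


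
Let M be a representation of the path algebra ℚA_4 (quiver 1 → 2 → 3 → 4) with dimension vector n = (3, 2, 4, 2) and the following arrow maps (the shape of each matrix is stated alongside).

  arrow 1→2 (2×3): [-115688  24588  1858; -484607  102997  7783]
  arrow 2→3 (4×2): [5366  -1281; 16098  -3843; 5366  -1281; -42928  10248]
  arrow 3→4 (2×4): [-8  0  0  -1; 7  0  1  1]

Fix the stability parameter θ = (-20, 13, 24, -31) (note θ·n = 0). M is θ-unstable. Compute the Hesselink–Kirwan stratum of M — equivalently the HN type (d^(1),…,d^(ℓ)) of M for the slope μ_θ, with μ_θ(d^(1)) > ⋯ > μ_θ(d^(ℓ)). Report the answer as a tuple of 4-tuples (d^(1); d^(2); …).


Barcode: M ≅ I[1,1], I[1,2], I[1,3], I[3,3], I[3,4]^2. HN layers by μ_θ (4 steps, strictly decreasing):
  μ^(1)=24; μ^(2)=13; μ^(3)=-7/2; μ^(4)=-20

((0, 0, 2, 0); (0, 2, 0, 0); (0, 0, 2, 2); (3, 0, 0, 0))


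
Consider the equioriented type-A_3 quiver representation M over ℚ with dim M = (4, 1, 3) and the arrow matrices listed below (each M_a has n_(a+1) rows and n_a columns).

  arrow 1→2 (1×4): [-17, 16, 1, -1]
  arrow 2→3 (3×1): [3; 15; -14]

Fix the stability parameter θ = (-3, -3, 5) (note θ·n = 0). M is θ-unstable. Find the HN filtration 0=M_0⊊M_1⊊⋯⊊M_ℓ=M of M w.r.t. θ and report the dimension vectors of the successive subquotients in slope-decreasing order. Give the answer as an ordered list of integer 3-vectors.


Interval decomposition of M: I[1,1]^3, I[1,3], I[3,3]^2.
HN type (ℓ=2): μ^(1)=5; μ^(2)=-3

((0, 0, 3); (4, 1, 0))


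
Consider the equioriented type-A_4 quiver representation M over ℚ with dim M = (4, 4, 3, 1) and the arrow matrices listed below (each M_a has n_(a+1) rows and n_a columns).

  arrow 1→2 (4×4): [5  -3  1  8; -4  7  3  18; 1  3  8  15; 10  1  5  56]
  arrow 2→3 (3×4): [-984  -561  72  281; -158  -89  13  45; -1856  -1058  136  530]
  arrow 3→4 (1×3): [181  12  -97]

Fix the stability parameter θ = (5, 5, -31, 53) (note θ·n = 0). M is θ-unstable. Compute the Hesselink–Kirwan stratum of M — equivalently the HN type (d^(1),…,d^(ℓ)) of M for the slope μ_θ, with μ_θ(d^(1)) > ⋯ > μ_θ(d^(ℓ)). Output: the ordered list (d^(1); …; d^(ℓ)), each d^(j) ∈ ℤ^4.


Via rank(M_{q-1}∘⋯∘M_p): M ≅ I[1,2]^2, I[1,3], I[1,4], I[3,3].
μ_θ-semistable layers: μ^(1)=53; μ^(2)=5; μ^(3)=-7; μ^(4)=-31

((0, 0, 0, 1); (2, 2, 0, 0); (2, 2, 2, 0); (0, 0, 1, 0))


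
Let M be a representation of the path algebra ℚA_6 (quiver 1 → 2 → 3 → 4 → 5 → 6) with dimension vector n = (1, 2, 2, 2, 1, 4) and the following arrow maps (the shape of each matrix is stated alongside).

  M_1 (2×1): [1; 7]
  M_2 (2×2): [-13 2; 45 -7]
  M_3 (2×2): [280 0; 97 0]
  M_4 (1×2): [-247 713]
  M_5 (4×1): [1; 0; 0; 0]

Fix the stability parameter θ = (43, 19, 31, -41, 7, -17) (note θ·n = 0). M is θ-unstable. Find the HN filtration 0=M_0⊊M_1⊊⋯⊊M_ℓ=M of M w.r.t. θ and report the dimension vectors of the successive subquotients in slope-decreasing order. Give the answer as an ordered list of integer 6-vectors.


Barcode: M ≅ I[1,6], I[2,3], I[4,4], I[6,6]^3. HN layers by μ_θ (5 steps, strictly decreasing):
  μ^(1)=31; μ^(2)=19; μ^(3)=7; μ^(4)=-17; μ^(5)=-41

((0, 0, 1, 0, 0, 0); (0, 1, 0, 0, 0, 0); (1, 1, 1, 1, 1, 1); (0, 0, 0, 0, 0, 3); (0, 0, 0, 1, 0, 0))


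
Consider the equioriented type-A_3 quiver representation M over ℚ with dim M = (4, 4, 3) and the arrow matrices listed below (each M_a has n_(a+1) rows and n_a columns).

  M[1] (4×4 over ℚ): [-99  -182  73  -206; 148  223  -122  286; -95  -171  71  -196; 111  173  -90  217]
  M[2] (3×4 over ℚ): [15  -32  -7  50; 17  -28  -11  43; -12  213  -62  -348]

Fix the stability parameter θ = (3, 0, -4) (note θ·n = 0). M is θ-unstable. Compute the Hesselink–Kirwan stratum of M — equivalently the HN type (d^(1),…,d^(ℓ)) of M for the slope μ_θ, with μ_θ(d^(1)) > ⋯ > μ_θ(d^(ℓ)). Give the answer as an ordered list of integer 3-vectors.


Interval decomposition of M: I[1,2], I[1,3]^3.
HN type (ℓ=2): μ^(1)=3/2; μ^(2)=-1/3

((1, 1, 0); (3, 3, 3))
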